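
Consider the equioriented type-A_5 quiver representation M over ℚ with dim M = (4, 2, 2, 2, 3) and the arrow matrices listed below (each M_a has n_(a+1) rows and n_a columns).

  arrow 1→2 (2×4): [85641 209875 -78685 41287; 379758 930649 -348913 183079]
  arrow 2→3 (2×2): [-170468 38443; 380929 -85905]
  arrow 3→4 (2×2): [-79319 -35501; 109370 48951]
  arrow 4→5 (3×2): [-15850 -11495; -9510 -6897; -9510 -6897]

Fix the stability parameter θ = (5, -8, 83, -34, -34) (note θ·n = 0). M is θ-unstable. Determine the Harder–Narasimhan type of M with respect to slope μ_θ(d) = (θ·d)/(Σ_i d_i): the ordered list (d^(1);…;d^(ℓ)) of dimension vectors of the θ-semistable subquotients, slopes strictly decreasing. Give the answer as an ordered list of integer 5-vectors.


Interval decomposition of M: I[1,1]^2, I[1,4], I[1,5], I[5,5]^2.
HN type (ℓ=4): μ^(1)=49/2; μ^(2)=5; μ^(3)=-3/2; μ^(4)=-34

((0, 0, 1, 1, 0); (2, 0, 1, 1, 1); (2, 2, 0, 0, 0); (0, 0, 0, 0, 2))


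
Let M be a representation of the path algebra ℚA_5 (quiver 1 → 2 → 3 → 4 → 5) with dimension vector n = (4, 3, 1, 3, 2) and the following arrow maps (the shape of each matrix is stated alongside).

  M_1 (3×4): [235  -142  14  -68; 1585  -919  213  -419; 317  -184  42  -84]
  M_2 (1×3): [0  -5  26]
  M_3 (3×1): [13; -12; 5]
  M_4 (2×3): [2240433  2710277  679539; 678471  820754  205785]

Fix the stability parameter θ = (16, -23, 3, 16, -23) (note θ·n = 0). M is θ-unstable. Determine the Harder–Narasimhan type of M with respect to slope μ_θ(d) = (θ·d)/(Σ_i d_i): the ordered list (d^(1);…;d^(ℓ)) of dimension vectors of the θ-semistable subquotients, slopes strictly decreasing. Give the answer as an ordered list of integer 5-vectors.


Via rank(M_{q-1}∘⋯∘M_p): M ≅ I[1,1], I[1,2]^2, I[1,4], I[4,5]^2.
μ_θ-semistable layers: μ^(1)=16; μ^(2)=3; μ^(3)=-7/2

((1, 0, 0, 1, 0); (0, 0, 1, 0, 0); (3, 3, 0, 2, 2))


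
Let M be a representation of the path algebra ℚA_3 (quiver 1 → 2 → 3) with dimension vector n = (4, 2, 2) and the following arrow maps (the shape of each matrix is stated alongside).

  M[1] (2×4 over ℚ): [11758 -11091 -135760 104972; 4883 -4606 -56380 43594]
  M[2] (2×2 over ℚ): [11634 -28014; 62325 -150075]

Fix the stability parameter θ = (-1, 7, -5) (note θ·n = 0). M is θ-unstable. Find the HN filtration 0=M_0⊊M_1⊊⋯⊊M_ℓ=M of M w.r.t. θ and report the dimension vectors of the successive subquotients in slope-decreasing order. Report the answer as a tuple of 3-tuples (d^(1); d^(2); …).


Via rank(M_{q-1}∘⋯∘M_p): M ≅ I[1,1]^2, I[1,2], I[1,3], I[3,3].
μ_θ-semistable layers: μ^(1)=7; μ^(2)=1; μ^(3)=-1; μ^(4)=-5

((0, 1, 0); (0, 1, 1); (4, 0, 0); (0, 0, 1))


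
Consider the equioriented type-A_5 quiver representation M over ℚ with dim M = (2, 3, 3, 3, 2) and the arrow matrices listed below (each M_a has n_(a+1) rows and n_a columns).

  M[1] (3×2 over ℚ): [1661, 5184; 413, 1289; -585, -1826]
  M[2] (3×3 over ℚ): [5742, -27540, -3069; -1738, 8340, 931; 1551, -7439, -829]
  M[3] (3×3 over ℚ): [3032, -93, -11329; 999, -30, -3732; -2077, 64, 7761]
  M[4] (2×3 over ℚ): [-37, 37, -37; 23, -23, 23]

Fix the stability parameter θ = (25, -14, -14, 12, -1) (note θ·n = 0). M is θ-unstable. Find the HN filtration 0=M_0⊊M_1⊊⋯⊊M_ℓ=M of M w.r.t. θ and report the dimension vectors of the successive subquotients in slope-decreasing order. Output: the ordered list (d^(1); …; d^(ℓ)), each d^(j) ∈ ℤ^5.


Barcode: M ≅ I[1,4], I[1,5], I[2,2], I[3,4], I[5,5]. HN layers by μ_θ (4 steps, strictly decreasing):
  μ^(1)=12; μ^(2)=11/2; μ^(3)=-1; μ^(4)=-14

((0, 0, 0, 2, 0); (0, 0, 0, 1, 1); (2, 2, 2, 0, 1); (0, 1, 1, 0, 0))


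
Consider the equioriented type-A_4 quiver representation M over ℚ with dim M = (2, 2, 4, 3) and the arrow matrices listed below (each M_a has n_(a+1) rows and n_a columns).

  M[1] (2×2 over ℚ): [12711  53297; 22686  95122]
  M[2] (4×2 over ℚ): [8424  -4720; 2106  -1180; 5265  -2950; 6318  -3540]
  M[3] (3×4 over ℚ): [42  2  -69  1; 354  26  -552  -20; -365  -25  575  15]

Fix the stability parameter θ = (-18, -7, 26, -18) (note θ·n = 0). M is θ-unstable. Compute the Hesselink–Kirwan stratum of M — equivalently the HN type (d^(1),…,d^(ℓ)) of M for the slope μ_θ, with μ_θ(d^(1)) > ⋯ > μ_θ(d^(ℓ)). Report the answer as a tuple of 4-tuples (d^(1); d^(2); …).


Interval decomposition of M: I[1,1], I[1,4], I[2,2], I[3,3]^2, I[3,4], I[4,4].
HN type (ℓ=4): μ^(1)=26; μ^(2)=4; μ^(3)=-7; μ^(4)=-18

((0, 0, 2, 0); (0, 0, 2, 2); (0, 2, 0, 0); (2, 0, 0, 1))


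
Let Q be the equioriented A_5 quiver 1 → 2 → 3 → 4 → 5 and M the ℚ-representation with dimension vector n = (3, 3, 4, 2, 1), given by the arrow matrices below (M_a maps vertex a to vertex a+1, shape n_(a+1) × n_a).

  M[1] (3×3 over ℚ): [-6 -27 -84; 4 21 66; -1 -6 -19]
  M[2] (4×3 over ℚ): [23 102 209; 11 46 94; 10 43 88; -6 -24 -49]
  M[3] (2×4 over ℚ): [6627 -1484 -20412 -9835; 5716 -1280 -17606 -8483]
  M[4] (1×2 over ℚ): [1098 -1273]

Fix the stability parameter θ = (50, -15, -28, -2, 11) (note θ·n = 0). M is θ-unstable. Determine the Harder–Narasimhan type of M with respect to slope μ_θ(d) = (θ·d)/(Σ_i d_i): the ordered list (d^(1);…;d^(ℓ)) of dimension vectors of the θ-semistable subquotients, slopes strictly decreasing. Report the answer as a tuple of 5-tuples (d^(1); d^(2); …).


Via rank(M_{q-1}∘⋯∘M_p): M ≅ I[1,1], I[1,4], I[1,5], I[2,3], I[3,3].
μ_θ-semistable layers: μ^(1)=50; μ^(2)=11; μ^(3)=5/4; μ^(4)=-43/2; μ^(5)=-28

((1, 0, 0, 0, 0); (0, 0, 0, 0, 1); (2, 2, 2, 2, 0); (0, 1, 1, 0, 0); (0, 0, 1, 0, 0))


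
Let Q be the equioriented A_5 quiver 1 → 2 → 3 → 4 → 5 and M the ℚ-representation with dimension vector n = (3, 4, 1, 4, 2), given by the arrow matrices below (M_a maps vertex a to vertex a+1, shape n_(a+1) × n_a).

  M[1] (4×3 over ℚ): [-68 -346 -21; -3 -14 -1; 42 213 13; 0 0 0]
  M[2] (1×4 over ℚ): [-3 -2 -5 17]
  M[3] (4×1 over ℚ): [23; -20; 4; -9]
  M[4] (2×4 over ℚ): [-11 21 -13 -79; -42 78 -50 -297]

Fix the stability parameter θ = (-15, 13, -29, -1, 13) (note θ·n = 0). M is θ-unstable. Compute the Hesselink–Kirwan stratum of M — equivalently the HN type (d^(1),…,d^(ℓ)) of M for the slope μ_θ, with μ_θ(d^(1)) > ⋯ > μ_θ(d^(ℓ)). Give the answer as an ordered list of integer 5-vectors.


Via rank(M_{q-1}∘⋯∘M_p): M ≅ I[1,2]^2, I[1,5], I[2,2], I[4,4]^2, I[4,5].
μ_θ-semistable layers: μ^(1)=13; μ^(2)=-1; μ^(3)=-8; μ^(4)=-15

((0, 3, 0, 0, 2); (0, 0, 0, 4, 0); (0, 1, 1, 0, 0); (3, 0, 0, 0, 0))


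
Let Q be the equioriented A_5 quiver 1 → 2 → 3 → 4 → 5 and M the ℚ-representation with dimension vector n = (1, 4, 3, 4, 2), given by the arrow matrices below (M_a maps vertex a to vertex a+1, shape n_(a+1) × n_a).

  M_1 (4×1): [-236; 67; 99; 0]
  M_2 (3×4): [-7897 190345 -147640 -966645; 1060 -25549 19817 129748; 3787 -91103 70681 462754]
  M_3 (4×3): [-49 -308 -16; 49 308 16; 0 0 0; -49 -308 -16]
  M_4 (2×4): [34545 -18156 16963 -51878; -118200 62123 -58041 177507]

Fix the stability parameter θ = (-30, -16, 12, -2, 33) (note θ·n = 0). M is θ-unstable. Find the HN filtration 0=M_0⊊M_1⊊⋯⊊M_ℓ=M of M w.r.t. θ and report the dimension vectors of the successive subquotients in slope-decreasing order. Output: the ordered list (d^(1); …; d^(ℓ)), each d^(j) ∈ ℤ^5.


Via rank(M_{q-1}∘⋯∘M_p): M ≅ I[1,5], I[2,2], I[2,3]^2, I[4,4]^2, I[4,5].
μ_θ-semistable layers: μ^(1)=33; μ^(2)=12; μ^(3)=5; μ^(4)=-2; μ^(5)=-16; μ^(6)=-30

((0, 0, 0, 0, 2); (0, 0, 2, 0, 0); (0, 0, 1, 1, 0); (0, 0, 0, 3, 0); (0, 4, 0, 0, 0); (1, 0, 0, 0, 0))


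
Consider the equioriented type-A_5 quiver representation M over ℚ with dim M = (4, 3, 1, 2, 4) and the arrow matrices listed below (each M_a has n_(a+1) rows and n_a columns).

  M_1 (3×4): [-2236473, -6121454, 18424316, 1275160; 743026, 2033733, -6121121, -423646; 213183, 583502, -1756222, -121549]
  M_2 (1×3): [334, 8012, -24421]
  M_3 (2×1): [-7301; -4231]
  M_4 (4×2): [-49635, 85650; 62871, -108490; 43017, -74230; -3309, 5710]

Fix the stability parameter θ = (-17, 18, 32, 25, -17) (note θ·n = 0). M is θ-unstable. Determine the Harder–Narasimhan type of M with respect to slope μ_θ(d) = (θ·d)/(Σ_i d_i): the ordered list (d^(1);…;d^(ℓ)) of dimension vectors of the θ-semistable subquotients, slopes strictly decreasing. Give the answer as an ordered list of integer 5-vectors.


Barcode: M ≅ I[1,1], I[1,2]^2, I[1,5], I[4,4], I[5,5]^3. HN layers by μ_θ (4 steps, strictly decreasing):
  μ^(1)=25; μ^(2)=18; μ^(3)=29/2; μ^(4)=-17

((0, 0, 0, 1, 0); (0, 2, 0, 0, 0); (0, 1, 1, 1, 1); (4, 0, 0, 0, 3))


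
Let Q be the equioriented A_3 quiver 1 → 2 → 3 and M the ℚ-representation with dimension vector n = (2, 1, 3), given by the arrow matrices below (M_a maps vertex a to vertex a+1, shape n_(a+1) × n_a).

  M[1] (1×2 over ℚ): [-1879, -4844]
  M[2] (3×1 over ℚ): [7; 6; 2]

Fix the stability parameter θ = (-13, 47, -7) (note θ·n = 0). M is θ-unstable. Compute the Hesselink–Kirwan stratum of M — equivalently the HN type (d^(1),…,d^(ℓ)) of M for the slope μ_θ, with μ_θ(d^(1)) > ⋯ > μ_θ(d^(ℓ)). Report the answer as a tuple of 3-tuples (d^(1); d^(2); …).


Interval decomposition of M: I[1,1], I[1,3], I[3,3]^2.
HN type (ℓ=3): μ^(1)=20; μ^(2)=-7; μ^(3)=-13

((0, 1, 1); (0, 0, 2); (2, 0, 0))


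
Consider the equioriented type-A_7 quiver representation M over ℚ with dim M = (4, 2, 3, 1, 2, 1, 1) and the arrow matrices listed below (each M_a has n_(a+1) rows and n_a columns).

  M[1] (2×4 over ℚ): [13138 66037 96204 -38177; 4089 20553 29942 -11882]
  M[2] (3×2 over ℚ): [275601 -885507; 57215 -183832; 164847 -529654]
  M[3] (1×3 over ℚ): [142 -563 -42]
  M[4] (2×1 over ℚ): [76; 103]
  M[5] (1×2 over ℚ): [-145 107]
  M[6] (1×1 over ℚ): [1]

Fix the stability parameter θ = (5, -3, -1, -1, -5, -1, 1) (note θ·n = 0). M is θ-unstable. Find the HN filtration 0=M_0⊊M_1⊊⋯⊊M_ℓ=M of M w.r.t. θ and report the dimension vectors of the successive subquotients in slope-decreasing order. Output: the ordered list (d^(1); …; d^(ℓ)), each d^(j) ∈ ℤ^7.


Via rank(M_{q-1}∘⋯∘M_p): M ≅ I[1,1]^2, I[1,3], I[1,7], I[3,3], I[5,5].
μ_θ-semistable layers: μ^(1)=5; μ^(2)=1; μ^(3)=1/3; μ^(4)=-1; μ^(5)=-5

((2, 0, 0, 0, 0, 0, 0); (0, 0, 0, 0, 0, 0, 1); (1, 1, 1, 0, 0, 0, 0); (1, 1, 2, 1, 1, 1, 0); (0, 0, 0, 0, 1, 0, 0))


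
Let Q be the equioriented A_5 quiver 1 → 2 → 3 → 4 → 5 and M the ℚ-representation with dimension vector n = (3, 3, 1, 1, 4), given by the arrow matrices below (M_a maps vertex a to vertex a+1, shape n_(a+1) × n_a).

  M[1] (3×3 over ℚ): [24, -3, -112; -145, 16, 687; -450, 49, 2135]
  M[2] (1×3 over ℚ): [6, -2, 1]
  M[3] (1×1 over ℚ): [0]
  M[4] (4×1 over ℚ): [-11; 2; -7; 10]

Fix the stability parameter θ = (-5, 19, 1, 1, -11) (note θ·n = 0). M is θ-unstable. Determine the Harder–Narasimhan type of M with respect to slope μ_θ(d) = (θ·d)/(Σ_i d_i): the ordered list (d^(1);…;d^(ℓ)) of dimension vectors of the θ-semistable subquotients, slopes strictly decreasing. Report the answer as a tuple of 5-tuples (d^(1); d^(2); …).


Barcode: M ≅ I[1,2]^2, I[1,3], I[4,5], I[5,5]^3. HN layers by μ_θ (4 steps, strictly decreasing):
  μ^(1)=19; μ^(2)=10; μ^(3)=-5; μ^(4)=-11

((0, 2, 0, 0, 0); (0, 1, 1, 0, 0); (3, 0, 0, 1, 1); (0, 0, 0, 0, 3))


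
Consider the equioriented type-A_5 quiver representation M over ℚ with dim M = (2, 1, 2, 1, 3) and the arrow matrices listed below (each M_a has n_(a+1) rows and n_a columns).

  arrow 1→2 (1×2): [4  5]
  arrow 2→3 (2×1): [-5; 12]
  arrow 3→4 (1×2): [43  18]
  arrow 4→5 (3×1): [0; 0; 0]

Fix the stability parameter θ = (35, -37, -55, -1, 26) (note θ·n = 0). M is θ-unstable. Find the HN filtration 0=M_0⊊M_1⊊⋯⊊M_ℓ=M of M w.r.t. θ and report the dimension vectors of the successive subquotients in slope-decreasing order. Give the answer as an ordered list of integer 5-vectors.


Interval decomposition of M: I[1,1], I[1,4], I[3,3], I[5,5]^3.
HN type (ℓ=5): μ^(1)=35; μ^(2)=26; μ^(3)=-1; μ^(4)=-19; μ^(5)=-55

((1, 0, 0, 0, 0); (0, 0, 0, 0, 3); (0, 0, 0, 1, 0); (1, 1, 1, 0, 0); (0, 0, 1, 0, 0))


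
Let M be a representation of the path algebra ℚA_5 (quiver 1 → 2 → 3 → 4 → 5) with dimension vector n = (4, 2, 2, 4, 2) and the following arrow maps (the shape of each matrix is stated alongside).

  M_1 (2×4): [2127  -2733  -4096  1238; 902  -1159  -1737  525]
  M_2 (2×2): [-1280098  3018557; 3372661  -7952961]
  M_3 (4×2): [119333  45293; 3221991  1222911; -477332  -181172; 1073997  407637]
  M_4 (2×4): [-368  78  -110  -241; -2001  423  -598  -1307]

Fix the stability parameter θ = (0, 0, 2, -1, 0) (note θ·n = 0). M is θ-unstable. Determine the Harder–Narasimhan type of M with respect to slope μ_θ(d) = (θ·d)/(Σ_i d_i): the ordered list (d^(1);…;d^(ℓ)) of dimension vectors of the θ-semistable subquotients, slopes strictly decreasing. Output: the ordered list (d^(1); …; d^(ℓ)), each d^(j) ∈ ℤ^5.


Via rank(M_{q-1}∘⋯∘M_p): M ≅ I[1,1]^2, I[1,3], I[1,5], I[4,4]^2, I[4,5].
μ_θ-semistable layers: μ^(1)=2; μ^(2)=1/3; μ^(3)=0; μ^(4)=-1

((0, 0, 1, 0, 0); (0, 0, 1, 1, 1); (4, 2, 0, 0, 1); (0, 0, 0, 3, 0))


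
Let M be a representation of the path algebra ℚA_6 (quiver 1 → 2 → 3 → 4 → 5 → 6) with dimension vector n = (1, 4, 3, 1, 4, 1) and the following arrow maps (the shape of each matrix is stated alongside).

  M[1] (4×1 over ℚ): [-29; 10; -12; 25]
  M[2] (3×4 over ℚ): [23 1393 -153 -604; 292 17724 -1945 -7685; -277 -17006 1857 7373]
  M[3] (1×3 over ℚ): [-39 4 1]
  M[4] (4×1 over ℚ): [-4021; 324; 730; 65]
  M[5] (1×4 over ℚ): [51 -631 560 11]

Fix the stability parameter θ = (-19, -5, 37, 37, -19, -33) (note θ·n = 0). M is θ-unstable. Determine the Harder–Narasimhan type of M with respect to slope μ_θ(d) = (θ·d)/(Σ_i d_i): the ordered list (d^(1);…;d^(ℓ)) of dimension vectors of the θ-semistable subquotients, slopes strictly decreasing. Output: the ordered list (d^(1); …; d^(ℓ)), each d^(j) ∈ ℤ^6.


Via rank(M_{q-1}∘⋯∘M_p): M ≅ I[1,5], I[2,2], I[2,3]^2, I[5,5]^2, I[5,6].
μ_θ-semistable layers: μ^(1)=37; μ^(2)=55/3; μ^(3)=-5; μ^(4)=-19; μ^(5)=-26

((0, 0, 2, 0, 0, 0); (0, 0, 1, 1, 1, 0); (0, 4, 0, 0, 0, 0); (1, 0, 0, 0, 2, 0); (0, 0, 0, 0, 1, 1))


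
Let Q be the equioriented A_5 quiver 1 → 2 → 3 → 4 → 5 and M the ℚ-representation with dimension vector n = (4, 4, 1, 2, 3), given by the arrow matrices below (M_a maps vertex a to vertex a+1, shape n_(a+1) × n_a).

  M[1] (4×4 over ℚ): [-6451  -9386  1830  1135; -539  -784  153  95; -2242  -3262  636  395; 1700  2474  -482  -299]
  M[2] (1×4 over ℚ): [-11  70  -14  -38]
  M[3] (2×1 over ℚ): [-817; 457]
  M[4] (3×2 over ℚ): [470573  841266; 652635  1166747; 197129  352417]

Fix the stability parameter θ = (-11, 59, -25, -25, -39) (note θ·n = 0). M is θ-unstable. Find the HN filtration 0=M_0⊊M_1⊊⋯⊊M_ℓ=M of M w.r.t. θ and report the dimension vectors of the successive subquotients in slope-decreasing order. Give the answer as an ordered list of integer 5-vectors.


Barcode: M ≅ I[1,1], I[1,2]^2, I[1,5], I[2,2], I[4,5], I[5,5]. HN layers by μ_θ (5 steps, strictly decreasing):
  μ^(1)=59; μ^(2)=-15/2; μ^(3)=-11; μ^(4)=-32; μ^(5)=-39

((0, 3, 0, 0, 0); (0, 1, 1, 1, 1); (4, 0, 0, 0, 0); (0, 0, 0, 1, 1); (0, 0, 0, 0, 1))


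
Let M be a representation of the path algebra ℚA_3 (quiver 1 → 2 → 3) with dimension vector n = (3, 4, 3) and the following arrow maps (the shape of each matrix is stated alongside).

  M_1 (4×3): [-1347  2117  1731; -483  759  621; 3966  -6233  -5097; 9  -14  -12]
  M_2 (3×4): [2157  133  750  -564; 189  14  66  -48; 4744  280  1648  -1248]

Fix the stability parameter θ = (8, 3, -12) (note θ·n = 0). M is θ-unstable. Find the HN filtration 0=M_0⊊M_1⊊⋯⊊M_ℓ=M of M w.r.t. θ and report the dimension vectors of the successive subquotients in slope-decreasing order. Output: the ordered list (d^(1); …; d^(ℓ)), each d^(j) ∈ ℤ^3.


Via rank(M_{q-1}∘⋯∘M_p): M ≅ I[1,1], I[1,2], I[1,3], I[2,2], I[2,3], I[3,3].
μ_θ-semistable layers: μ^(1)=8; μ^(2)=11/2; μ^(3)=3; μ^(4)=-1/3; μ^(5)=-9/2; μ^(6)=-12

((1, 0, 0); (1, 1, 0); (0, 1, 0); (1, 1, 1); (0, 1, 1); (0, 0, 1))


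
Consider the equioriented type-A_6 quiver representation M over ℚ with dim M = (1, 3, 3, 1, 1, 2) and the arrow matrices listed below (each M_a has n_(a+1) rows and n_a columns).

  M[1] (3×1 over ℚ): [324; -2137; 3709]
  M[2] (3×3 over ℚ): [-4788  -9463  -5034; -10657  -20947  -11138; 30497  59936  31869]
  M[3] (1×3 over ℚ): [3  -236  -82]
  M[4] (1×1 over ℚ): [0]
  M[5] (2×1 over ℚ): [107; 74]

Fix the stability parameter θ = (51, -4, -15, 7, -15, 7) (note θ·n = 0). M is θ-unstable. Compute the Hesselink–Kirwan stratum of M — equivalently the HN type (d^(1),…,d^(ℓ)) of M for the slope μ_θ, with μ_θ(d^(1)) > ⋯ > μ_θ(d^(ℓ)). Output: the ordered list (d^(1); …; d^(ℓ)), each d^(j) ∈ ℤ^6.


Barcode: M ≅ I[1,4], I[2,3]^2, I[5,6], I[6,6]. HN layers by μ_θ (4 steps, strictly decreasing):
  μ^(1)=39/4; μ^(2)=7; μ^(3)=-19/2; μ^(4)=-15

((1, 1, 1, 1, 0, 0); (0, 0, 0, 0, 0, 2); (0, 2, 2, 0, 0, 0); (0, 0, 0, 0, 1, 0))


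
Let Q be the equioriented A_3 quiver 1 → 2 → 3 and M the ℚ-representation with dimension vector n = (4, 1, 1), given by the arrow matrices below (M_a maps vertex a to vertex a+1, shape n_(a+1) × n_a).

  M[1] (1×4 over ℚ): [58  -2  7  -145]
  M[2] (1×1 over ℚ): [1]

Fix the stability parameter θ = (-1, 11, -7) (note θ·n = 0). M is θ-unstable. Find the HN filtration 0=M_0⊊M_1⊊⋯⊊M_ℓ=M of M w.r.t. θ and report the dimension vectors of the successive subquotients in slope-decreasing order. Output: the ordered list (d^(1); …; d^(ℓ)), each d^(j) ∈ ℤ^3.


Via rank(M_{q-1}∘⋯∘M_p): M ≅ I[1,1]^3, I[1,3].
μ_θ-semistable layers: μ^(1)=2; μ^(2)=-1

((0, 1, 1); (4, 0, 0))


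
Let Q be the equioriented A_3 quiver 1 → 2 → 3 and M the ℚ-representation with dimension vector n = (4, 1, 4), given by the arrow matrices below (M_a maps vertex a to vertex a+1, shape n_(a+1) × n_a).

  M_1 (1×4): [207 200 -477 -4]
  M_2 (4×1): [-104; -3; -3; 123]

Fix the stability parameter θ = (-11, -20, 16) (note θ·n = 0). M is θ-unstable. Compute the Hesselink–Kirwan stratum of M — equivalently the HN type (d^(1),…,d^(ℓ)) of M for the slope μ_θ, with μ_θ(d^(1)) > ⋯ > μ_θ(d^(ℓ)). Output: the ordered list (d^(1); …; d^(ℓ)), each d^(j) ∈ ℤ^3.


Barcode: M ≅ I[1,1]^3, I[1,3], I[3,3]^3. HN layers by μ_θ (3 steps, strictly decreasing):
  μ^(1)=16; μ^(2)=-11; μ^(3)=-31/2

((0, 0, 4); (3, 0, 0); (1, 1, 0))


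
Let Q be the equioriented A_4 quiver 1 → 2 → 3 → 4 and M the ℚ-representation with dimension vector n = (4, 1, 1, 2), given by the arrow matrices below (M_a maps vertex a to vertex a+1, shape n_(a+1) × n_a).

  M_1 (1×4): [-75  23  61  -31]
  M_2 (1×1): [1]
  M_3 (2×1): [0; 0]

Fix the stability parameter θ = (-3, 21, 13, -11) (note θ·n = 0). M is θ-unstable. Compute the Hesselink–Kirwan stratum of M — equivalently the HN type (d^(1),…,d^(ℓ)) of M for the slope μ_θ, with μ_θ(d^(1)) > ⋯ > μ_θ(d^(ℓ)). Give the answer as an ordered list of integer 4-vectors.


Barcode: M ≅ I[1,1]^3, I[1,3], I[4,4]^2. HN layers by μ_θ (3 steps, strictly decreasing):
  μ^(1)=17; μ^(2)=-3; μ^(3)=-11

((0, 1, 1, 0); (4, 0, 0, 0); (0, 0, 0, 2))


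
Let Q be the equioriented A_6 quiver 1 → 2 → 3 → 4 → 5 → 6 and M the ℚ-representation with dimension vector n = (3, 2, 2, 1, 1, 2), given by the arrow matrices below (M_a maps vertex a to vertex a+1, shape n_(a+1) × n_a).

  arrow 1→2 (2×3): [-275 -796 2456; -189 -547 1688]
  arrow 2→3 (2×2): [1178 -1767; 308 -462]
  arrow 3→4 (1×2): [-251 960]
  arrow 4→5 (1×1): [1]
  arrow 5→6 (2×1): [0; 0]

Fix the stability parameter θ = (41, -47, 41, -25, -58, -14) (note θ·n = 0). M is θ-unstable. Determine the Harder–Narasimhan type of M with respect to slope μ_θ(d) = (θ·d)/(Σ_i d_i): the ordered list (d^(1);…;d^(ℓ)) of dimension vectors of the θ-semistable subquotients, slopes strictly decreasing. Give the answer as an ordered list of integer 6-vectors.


Via rank(M_{q-1}∘⋯∘M_p): M ≅ I[1,1], I[1,2], I[1,5], I[3,3], I[6,6]^2.
μ_θ-semistable layers: μ^(1)=41; μ^(2)=-3; μ^(3)=-48/5; μ^(4)=-14

((1, 0, 1, 0, 0, 0); (1, 1, 0, 0, 0, 0); (1, 1, 1, 1, 1, 0); (0, 0, 0, 0, 0, 2))


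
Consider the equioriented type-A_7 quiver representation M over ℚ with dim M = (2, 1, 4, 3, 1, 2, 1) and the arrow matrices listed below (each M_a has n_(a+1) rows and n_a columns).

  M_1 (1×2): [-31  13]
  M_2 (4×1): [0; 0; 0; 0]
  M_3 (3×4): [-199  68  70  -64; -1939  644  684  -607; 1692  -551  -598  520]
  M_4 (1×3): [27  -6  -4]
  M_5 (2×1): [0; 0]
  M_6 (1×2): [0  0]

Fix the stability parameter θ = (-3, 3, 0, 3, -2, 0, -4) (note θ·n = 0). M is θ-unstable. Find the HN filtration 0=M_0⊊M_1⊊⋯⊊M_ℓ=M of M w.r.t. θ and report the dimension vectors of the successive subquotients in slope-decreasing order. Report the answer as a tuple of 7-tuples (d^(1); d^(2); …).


Interval decomposition of M: I[1,1], I[1,2], I[3,3], I[3,4]^2, I[3,5], I[6,6]^2, I[7,7].
HN type (ℓ=5): μ^(1)=3; μ^(2)=1/2; μ^(3)=0; μ^(4)=-3; μ^(5)=-4

((0, 1, 0, 2, 0, 0, 0); (0, 0, 0, 1, 1, 0, 0); (0, 0, 4, 0, 0, 2, 0); (2, 0, 0, 0, 0, 0, 0); (0, 0, 0, 0, 0, 0, 1))


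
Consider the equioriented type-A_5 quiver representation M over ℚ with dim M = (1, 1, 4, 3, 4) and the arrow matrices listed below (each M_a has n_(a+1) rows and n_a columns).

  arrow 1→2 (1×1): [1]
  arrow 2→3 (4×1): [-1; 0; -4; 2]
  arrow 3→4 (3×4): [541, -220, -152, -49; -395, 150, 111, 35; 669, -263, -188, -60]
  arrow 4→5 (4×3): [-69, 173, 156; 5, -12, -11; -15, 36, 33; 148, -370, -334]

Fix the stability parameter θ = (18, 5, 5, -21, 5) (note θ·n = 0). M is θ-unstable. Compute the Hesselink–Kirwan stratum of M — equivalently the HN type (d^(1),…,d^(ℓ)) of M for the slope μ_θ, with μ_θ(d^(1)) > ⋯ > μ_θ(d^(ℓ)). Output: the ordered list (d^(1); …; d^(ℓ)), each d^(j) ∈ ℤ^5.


Interval decomposition of M: I[1,4], I[3,3], I[3,5]^2, I[5,5]^2.
HN type (ℓ=3): μ^(1)=5; μ^(2)=7/4; μ^(3)=-8

((0, 0, 1, 0, 4); (1, 1, 1, 1, 0); (0, 0, 2, 2, 0))


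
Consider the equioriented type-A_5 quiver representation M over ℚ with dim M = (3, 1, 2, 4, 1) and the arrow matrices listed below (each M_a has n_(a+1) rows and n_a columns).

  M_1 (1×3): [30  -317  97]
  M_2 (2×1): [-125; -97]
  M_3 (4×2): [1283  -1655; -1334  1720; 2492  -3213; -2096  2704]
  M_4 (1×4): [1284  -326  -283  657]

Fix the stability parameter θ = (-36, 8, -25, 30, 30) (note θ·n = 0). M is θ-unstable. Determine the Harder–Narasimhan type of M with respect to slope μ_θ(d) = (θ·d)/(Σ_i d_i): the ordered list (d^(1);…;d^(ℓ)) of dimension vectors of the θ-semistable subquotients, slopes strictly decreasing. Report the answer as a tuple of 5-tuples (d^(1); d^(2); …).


Barcode: M ≅ I[1,1]^2, I[1,5], I[3,4], I[4,4]^2. HN layers by μ_θ (4 steps, strictly decreasing):
  μ^(1)=30; μ^(2)=-17/2; μ^(3)=-25; μ^(4)=-36

((0, 0, 0, 4, 1); (0, 1, 1, 0, 0); (0, 0, 1, 0, 0); (3, 0, 0, 0, 0))


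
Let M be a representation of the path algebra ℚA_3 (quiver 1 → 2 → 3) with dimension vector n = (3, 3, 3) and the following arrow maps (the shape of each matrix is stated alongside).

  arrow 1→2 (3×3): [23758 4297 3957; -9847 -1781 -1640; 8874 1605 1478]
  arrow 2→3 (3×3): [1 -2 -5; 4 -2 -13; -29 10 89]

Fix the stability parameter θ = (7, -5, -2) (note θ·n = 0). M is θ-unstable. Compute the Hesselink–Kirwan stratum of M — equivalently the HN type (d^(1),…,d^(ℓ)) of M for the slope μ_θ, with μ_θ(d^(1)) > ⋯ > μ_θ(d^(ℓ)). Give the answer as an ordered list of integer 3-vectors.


Via rank(M_{q-1}∘⋯∘M_p): M ≅ I[1,2], I[1,3]^2, I[3,3].
μ_θ-semistable layers: μ^(1)=1; μ^(2)=0; μ^(3)=-2

((1, 1, 0); (2, 2, 2); (0, 0, 1))


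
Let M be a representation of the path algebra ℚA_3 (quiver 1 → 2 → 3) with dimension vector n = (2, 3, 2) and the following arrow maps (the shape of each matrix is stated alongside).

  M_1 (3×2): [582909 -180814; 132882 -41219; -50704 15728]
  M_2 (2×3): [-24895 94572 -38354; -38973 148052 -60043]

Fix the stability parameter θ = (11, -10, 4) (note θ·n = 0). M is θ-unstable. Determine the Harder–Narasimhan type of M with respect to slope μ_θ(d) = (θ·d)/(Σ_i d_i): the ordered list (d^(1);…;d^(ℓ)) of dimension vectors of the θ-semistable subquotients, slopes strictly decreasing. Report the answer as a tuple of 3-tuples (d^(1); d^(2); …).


Via rank(M_{q-1}∘⋯∘M_p): M ≅ I[1,2], I[1,3], I[2,3].
μ_θ-semistable layers: μ^(1)=4; μ^(2)=1/2; μ^(3)=-10

((0, 0, 2); (2, 2, 0); (0, 1, 0))


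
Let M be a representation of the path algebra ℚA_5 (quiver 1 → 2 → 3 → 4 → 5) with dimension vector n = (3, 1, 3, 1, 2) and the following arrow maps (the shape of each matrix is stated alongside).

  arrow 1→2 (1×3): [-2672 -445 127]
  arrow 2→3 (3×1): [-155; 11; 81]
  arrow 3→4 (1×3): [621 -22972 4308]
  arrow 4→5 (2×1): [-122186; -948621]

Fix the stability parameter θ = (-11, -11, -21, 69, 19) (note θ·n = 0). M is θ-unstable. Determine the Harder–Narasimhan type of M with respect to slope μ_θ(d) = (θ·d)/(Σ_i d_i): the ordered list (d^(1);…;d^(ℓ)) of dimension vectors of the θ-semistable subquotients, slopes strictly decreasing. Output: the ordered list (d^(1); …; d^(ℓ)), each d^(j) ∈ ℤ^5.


Interval decomposition of M: I[1,1]^2, I[1,5], I[3,3]^2, I[5,5].
HN type (ℓ=5): μ^(1)=44; μ^(2)=19; μ^(3)=-11; μ^(4)=-43/3; μ^(5)=-21

((0, 0, 0, 1, 1); (0, 0, 0, 0, 1); (2, 0, 0, 0, 0); (1, 1, 1, 0, 0); (0, 0, 2, 0, 0))


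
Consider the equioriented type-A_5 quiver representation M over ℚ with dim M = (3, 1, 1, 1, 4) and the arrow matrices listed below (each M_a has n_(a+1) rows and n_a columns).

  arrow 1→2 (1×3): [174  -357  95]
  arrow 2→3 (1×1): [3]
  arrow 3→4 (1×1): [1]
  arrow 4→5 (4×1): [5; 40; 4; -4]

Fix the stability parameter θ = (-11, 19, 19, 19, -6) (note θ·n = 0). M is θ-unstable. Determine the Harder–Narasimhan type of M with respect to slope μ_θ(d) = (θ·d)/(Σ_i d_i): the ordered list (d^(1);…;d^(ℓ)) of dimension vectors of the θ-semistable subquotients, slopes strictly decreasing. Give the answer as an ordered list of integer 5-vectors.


Interval decomposition of M: I[1,1]^2, I[1,5], I[5,5]^3.
HN type (ℓ=3): μ^(1)=51/4; μ^(2)=-6; μ^(3)=-11

((0, 1, 1, 1, 1); (0, 0, 0, 0, 3); (3, 0, 0, 0, 0))


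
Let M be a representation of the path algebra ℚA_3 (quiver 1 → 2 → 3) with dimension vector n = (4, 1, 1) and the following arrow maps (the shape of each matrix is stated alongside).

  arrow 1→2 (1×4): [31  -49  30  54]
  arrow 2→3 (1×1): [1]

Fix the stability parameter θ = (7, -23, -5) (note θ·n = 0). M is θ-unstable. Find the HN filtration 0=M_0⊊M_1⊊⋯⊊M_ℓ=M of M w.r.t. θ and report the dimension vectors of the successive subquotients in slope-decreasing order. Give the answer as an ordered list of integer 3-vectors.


Via rank(M_{q-1}∘⋯∘M_p): M ≅ I[1,1]^3, I[1,3].
μ_θ-semistable layers: μ^(1)=7; μ^(2)=-5; μ^(3)=-8

((3, 0, 0); (0, 0, 1); (1, 1, 0))


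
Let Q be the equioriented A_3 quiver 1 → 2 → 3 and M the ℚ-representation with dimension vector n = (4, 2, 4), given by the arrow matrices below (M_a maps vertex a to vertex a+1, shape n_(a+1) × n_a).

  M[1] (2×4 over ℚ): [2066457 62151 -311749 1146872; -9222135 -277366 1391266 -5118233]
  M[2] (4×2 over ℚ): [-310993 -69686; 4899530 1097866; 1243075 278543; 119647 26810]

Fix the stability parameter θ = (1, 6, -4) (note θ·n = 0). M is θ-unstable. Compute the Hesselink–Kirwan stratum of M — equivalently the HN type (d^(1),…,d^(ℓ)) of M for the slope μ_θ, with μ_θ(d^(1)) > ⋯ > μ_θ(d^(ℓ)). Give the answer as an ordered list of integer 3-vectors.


Interval decomposition of M: I[1,1]^2, I[1,3]^2, I[3,3]^2.
HN type (ℓ=2): μ^(1)=1; μ^(2)=-4

((4, 2, 2); (0, 0, 2))


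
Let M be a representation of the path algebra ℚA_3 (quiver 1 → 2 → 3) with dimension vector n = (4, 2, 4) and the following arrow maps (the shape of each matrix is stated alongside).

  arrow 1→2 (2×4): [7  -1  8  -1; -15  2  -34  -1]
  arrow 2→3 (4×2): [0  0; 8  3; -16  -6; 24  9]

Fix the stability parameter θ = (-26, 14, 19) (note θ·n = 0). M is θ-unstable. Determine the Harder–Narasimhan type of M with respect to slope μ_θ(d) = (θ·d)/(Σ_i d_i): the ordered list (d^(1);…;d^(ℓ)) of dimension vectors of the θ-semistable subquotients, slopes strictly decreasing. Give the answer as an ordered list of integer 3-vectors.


Interval decomposition of M: I[1,1]^2, I[1,2], I[1,3], I[3,3]^3.
HN type (ℓ=3): μ^(1)=19; μ^(2)=14; μ^(3)=-26

((0, 0, 4); (0, 2, 0); (4, 0, 0))


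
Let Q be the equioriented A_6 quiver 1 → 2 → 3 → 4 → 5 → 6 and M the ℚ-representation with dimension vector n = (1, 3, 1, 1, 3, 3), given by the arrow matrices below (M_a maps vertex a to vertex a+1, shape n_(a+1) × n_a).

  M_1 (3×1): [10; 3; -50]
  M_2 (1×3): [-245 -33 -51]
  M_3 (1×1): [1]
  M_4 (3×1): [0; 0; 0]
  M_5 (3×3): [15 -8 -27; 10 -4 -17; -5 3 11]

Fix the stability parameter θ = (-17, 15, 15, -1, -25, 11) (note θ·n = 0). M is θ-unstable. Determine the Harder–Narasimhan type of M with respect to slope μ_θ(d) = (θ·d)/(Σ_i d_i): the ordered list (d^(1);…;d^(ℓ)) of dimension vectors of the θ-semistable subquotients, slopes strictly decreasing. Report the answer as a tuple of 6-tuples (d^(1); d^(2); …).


Barcode: M ≅ I[1,4], I[2,2]^2, I[5,6]^3. HN layers by μ_θ (5 steps, strictly decreasing):
  μ^(1)=15; μ^(2)=11; μ^(3)=29/3; μ^(4)=-17; μ^(5)=-25

((0, 2, 0, 0, 0, 0); (0, 0, 0, 0, 0, 3); (0, 1, 1, 1, 0, 0); (1, 0, 0, 0, 0, 0); (0, 0, 0, 0, 3, 0))


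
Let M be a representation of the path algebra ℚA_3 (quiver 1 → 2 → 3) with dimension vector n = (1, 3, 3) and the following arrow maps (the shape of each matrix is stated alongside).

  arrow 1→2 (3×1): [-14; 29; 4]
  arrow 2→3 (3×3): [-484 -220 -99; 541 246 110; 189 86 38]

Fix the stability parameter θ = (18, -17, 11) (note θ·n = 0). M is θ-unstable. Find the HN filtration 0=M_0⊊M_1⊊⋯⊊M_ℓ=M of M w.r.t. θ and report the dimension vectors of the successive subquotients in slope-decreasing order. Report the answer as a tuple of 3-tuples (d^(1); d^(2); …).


Interval decomposition of M: I[1,2], I[2,3]^2, I[3,3].
HN type (ℓ=3): μ^(1)=11; μ^(2)=1/2; μ^(3)=-17

((0, 0, 3); (1, 1, 0); (0, 2, 0))


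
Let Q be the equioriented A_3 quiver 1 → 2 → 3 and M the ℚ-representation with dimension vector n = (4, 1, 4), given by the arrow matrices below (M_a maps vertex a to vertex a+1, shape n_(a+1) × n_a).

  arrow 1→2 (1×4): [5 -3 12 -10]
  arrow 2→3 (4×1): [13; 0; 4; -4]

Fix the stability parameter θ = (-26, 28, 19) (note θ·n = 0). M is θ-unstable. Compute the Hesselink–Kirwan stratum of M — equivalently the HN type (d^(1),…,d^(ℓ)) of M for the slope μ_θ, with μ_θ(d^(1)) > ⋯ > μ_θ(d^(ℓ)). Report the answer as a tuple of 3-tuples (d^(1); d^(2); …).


Via rank(M_{q-1}∘⋯∘M_p): M ≅ I[1,1]^3, I[1,3], I[3,3]^3.
μ_θ-semistable layers: μ^(1)=47/2; μ^(2)=19; μ^(3)=-26

((0, 1, 1); (0, 0, 3); (4, 0, 0))


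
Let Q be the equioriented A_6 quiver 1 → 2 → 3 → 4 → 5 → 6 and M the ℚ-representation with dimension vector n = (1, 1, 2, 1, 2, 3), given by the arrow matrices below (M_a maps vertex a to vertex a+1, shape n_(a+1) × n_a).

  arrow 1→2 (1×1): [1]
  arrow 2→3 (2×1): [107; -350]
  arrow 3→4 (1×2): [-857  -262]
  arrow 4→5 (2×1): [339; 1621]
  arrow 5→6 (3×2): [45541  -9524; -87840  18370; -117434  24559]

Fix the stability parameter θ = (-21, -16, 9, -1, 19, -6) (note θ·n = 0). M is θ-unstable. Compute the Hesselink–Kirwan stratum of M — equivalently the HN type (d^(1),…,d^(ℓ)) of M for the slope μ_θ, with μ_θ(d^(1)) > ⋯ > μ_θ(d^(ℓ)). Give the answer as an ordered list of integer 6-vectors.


Interval decomposition of M: I[1,6], I[3,3], I[5,6], I[6,6].
HN type (ℓ=6): μ^(1)=9; μ^(2)=13/2; μ^(3)=4; μ^(4)=-6; μ^(5)=-16; μ^(6)=-21

((0, 0, 1, 0, 0, 0); (0, 0, 0, 0, 2, 2); (0, 0, 1, 1, 0, 0); (0, 0, 0, 0, 0, 1); (0, 1, 0, 0, 0, 0); (1, 0, 0, 0, 0, 0))


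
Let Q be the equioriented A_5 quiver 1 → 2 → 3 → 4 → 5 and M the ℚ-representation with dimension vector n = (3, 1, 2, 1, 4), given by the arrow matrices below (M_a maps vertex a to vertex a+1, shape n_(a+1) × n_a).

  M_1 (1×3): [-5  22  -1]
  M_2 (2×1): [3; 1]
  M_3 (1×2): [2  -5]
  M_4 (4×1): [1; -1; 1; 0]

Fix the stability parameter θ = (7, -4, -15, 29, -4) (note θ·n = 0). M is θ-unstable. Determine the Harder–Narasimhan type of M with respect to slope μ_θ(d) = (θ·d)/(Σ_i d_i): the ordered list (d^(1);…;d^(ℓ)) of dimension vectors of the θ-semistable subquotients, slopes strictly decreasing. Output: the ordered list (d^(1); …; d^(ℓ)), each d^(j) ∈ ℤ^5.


Interval decomposition of M: I[1,1]^2, I[1,5], I[3,3], I[5,5]^3.
HN type (ℓ=4): μ^(1)=25/2; μ^(2)=7; μ^(3)=-4; μ^(4)=-15

((0, 0, 0, 1, 1); (2, 0, 0, 0, 0); (1, 1, 1, 0, 3); (0, 0, 1, 0, 0))


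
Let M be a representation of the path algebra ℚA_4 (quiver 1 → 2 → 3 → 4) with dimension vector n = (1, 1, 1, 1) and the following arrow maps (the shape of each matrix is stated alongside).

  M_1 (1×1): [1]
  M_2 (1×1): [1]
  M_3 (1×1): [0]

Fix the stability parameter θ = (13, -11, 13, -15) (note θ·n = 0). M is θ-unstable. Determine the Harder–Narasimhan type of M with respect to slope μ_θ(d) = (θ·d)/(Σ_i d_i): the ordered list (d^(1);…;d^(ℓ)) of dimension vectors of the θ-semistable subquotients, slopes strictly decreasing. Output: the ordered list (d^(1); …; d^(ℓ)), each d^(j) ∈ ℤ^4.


Via rank(M_{q-1}∘⋯∘M_p): M ≅ I[1,3], I[4,4].
μ_θ-semistable layers: μ^(1)=13; μ^(2)=1; μ^(3)=-15

((0, 0, 1, 0); (1, 1, 0, 0); (0, 0, 0, 1))


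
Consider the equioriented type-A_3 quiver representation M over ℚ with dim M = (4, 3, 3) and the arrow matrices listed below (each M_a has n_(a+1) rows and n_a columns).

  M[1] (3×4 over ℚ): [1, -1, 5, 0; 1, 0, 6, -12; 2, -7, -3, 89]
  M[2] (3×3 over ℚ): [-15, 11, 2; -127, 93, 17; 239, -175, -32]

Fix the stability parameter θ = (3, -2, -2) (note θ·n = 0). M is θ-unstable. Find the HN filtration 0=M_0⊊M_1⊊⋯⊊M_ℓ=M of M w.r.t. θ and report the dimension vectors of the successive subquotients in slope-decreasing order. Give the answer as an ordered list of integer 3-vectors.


Barcode: M ≅ I[1,1], I[1,2], I[1,3]^2, I[3,3]. HN layers by μ_θ (4 steps, strictly decreasing):
  μ^(1)=3; μ^(2)=1/2; μ^(3)=-1/3; μ^(4)=-2

((1, 0, 0); (1, 1, 0); (2, 2, 2); (0, 0, 1))


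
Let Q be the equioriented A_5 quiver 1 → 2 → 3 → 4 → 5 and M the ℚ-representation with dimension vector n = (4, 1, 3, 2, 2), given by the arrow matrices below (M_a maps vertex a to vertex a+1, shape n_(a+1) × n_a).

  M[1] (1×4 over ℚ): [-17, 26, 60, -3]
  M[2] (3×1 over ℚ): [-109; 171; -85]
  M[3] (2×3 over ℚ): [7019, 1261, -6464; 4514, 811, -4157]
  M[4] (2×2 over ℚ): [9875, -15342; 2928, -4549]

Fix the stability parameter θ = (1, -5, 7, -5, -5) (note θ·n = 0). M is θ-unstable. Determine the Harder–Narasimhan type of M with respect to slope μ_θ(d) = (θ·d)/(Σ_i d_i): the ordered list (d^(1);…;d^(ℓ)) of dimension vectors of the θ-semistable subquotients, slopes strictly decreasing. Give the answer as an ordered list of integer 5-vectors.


Barcode: M ≅ I[1,1]^3, I[1,3], I[3,5]^2. HN layers by μ_θ (4 steps, strictly decreasing):
  μ^(1)=7; μ^(2)=1; μ^(3)=-1; μ^(4)=-2

((0, 0, 1, 0, 0); (3, 0, 0, 0, 0); (0, 0, 2, 2, 2); (1, 1, 0, 0, 0))


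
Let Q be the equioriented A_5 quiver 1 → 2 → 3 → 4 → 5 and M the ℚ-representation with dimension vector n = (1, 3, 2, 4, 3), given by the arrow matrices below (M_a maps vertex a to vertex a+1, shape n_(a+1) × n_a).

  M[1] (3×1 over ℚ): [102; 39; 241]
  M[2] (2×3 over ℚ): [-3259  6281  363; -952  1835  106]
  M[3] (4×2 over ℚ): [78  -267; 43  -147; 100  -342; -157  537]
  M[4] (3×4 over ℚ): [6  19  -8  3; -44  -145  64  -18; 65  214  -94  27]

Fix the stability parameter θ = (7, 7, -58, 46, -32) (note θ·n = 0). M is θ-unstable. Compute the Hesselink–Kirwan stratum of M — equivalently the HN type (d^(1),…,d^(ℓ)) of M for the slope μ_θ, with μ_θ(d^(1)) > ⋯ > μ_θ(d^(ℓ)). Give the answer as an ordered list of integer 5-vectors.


Barcode: M ≅ I[1,5], I[2,2], I[2,5], I[4,4], I[4,5]. HN layers by μ_θ (4 steps, strictly decreasing):
  μ^(1)=46; μ^(2)=7; μ^(3)=-44/3; μ^(4)=-51/2

((0, 0, 0, 1, 0); (0, 1, 0, 3, 3); (1, 1, 1, 0, 0); (0, 1, 1, 0, 0))


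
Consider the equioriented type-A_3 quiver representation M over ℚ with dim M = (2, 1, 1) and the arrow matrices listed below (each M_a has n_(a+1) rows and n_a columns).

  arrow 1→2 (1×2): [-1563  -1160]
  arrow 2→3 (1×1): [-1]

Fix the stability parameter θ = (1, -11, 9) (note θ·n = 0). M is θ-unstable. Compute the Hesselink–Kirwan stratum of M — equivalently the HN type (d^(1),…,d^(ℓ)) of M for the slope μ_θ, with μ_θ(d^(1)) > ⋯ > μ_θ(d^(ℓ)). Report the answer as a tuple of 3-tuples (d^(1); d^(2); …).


Barcode: M ≅ I[1,1], I[1,3]. HN layers by μ_θ (3 steps, strictly decreasing):
  μ^(1)=9; μ^(2)=1; μ^(3)=-5

((0, 0, 1); (1, 0, 0); (1, 1, 0))


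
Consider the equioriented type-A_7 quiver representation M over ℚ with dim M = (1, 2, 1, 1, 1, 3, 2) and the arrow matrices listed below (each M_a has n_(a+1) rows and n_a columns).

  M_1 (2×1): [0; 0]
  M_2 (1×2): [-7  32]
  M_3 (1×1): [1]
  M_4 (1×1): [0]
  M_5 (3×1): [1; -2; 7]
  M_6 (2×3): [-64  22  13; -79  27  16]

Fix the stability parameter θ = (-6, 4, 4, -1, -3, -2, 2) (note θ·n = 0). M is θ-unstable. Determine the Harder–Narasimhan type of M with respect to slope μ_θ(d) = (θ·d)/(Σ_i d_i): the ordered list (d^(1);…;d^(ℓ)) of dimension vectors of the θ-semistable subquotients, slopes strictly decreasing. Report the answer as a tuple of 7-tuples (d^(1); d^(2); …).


Interval decomposition of M: I[1,1], I[2,2], I[2,4], I[5,7], I[6,6], I[6,7].
HN type (ℓ=6): μ^(1)=4; μ^(2)=7/3; μ^(3)=2; μ^(4)=-2; μ^(5)=-3; μ^(6)=-6

((0, 1, 0, 0, 0, 0, 0); (0, 1, 1, 1, 0, 0, 0); (0, 0, 0, 0, 0, 0, 2); (0, 0, 0, 0, 0, 3, 0); (0, 0, 0, 0, 1, 0, 0); (1, 0, 0, 0, 0, 0, 0))


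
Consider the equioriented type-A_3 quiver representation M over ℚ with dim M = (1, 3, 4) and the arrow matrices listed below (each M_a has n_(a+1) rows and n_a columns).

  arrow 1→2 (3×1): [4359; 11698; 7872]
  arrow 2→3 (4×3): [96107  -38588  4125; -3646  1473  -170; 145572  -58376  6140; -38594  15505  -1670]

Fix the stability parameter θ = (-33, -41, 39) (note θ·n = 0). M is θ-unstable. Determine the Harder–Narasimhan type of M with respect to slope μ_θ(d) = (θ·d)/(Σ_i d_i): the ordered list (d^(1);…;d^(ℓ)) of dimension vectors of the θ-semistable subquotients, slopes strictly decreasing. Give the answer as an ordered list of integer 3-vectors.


Interval decomposition of M: I[1,3], I[2,2], I[2,3], I[3,3]^2.
HN type (ℓ=3): μ^(1)=39; μ^(2)=-37; μ^(3)=-41

((0, 0, 4); (1, 1, 0); (0, 2, 0))


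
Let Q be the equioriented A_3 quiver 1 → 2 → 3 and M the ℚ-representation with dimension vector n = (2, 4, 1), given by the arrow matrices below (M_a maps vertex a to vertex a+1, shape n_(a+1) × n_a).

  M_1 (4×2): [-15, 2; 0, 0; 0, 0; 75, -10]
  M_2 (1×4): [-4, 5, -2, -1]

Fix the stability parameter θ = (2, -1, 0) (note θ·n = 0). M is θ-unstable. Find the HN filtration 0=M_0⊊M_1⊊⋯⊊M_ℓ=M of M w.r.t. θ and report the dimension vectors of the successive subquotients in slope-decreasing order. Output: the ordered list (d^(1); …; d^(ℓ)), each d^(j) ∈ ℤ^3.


Via rank(M_{q-1}∘⋯∘M_p): M ≅ I[1,1], I[1,3], I[2,2]^3.
μ_θ-semistable layers: μ^(1)=2; μ^(2)=1/3; μ^(3)=-1

((1, 0, 0); (1, 1, 1); (0, 3, 0))
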